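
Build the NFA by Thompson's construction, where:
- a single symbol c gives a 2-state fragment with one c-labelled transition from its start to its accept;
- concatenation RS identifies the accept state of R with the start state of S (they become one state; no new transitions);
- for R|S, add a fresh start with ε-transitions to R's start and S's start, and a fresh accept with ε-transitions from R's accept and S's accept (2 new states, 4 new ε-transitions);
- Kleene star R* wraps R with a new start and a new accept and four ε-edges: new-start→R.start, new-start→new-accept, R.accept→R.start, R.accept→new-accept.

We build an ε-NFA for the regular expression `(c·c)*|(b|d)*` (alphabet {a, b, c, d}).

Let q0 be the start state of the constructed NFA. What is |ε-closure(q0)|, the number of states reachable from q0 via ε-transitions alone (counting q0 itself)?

Compute the ε-closure size of each fragment's start state recursively; a symbol fragment's start has no outgoing ε-edge, so its closure is just itself (size 1).
  c·c — same as the first factor's closure: |closure| = 1
  (c·c)* — |closure| = 1 (new start) + 1 (body) + 1 (new accept) = 3
  b|d — |closure| = 1 + 1 + 1 = 3 (the new accept is not ε-reachable since no branch accepts ε)
  (b|d)* — |closure| = 1 (new start) + 3 (body) + 1 (new accept) = 5
  (c·c)*|(b|d)* — |closure| = 1 (new start) + (3 + 5) + 1 (new accept, since some branch ε-reaches its own accept) = 10

10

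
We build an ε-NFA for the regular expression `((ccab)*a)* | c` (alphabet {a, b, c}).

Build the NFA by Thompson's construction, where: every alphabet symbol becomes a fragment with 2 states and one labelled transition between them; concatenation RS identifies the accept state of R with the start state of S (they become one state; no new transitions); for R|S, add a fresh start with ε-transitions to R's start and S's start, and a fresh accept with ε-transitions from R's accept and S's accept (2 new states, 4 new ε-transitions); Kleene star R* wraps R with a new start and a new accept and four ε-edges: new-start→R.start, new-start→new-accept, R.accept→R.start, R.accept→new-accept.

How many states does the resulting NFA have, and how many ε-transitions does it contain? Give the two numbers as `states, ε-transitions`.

14, 12

Building bottom-up:
Each of the 6 symbol leaves contributes 2 states and 0 ε-transitions.
  ccab → 5 states, 0 ε-transitions
  (ccab)* → 7 states, 4 ε-transitions
  (ccab)*a → 8 states, 4 ε-transitions
  ((ccab)*a)* → 10 states, 8 ε-transitions
  ((ccab)*a)* | c → 14 states, 12 ε-transitions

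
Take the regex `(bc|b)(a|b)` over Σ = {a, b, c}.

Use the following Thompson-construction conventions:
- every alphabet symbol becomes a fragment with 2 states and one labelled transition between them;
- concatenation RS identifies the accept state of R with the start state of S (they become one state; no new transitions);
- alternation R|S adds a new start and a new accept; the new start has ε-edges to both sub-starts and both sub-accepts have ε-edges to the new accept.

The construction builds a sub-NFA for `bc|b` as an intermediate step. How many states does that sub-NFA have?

Fragment for `bc|b`:
Each of the 3 symbol leaves contributes a 2-state fragment.
  bc → 3 states
  bc|b → 7 states

7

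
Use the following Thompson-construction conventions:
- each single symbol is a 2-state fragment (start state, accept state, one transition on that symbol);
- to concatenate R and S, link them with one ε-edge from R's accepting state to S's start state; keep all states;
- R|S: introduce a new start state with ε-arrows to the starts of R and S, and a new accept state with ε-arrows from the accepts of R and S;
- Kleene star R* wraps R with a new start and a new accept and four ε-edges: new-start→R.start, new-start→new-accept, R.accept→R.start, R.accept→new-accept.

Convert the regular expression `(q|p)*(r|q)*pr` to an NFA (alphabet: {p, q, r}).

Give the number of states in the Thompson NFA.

20

Bottom-up over the parse tree:
Each of the 6 symbol leaves contributes a 2-state fragment.
  q|p : 6 states
  (q|p)* : 8 states
  r|q : 6 states
  (r|q)* : 8 states
  (q|p)*(r|q)*pr : 20 states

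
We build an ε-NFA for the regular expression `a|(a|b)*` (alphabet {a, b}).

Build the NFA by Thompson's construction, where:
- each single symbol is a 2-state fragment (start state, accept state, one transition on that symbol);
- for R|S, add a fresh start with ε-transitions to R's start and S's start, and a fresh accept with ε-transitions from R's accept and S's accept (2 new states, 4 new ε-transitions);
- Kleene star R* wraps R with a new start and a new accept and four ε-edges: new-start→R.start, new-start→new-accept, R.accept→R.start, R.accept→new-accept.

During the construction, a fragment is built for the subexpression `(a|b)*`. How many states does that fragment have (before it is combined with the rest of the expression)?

Fragment for `(a|b)*`:
Each of the 2 symbol leaves contributes a 2-state fragment.
  a|b = 6 states
  (a|b)* = 8 states

8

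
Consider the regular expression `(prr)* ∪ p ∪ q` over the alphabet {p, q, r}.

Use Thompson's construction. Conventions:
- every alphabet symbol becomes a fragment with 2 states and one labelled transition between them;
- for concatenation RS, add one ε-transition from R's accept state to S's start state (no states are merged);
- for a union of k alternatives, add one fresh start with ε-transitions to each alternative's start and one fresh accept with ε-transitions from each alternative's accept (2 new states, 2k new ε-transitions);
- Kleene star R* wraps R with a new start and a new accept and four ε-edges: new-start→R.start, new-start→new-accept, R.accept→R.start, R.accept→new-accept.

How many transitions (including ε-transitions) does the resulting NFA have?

Building bottom-up:
Each of the 5 symbol leaves contributes 1 transition (1 symbol, 0 ε).
  prr = 5 transitions (3 symbol, 2 ε)
  (prr)* = 9 transitions (3 symbol, 6 ε)
  (prr)* ∪ p ∪ q = 17 transitions (5 symbol, 12 ε)

17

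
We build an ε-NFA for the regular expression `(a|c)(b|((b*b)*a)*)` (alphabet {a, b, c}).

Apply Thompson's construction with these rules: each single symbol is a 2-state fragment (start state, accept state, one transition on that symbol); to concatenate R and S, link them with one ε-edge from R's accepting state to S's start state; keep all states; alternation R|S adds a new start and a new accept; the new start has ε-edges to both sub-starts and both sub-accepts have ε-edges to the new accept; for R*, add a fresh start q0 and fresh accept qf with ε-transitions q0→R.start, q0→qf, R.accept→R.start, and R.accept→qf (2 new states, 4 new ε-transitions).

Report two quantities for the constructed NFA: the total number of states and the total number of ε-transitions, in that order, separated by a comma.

By structural recursion:
Each of the 6 symbol leaves contributes 2 states and 0 ε-transitions.
  a|c — 6 states, 4 ε-transitions
  b* — 4 states, 4 ε-transitions
  b*b — 6 states, 5 ε-transitions
  (b*b)* — 8 states, 9 ε-transitions
  (b*b)*a — 10 states, 10 ε-transitions
  ((b*b)*a)* — 12 states, 14 ε-transitions
  b|((b*b)*a)* — 16 states, 18 ε-transitions
  (a|c)(b|((b*b)*a)*) — 22 states, 23 ε-transitions

22, 23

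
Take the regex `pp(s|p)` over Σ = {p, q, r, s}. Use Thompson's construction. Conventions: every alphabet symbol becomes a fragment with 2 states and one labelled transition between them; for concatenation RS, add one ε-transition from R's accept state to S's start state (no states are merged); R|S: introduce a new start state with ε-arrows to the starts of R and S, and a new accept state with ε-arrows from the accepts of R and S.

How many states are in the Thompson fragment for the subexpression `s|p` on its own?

6

Fragment for `s|p`:
Each of the 2 symbol leaves contributes a 2-state fragment.
  s|p → 6 states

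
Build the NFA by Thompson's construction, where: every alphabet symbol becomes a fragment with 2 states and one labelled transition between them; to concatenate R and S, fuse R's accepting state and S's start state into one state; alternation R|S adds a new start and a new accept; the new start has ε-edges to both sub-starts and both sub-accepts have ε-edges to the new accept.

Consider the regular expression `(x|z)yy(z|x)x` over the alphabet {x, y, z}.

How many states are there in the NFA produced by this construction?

Per subexpression:
Each of the 7 symbol leaves contributes a 2-state fragment.
  x|z → 6 states
  z|x → 6 states
  (x|z)yy(z|x)x → 14 states

14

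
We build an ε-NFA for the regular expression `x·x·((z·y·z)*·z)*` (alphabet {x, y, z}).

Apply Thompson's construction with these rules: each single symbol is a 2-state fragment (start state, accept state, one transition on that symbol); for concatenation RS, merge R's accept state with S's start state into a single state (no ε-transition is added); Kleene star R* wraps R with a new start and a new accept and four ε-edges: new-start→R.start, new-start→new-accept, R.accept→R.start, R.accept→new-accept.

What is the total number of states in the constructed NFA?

11

Bottom-up over the parse tree:
Each of the 6 symbol leaves contributes a 2-state fragment.
  z·y·z → 4 states
  (z·y·z)* → 6 states
  (z·y·z)*·z → 7 states
  ((z·y·z)*·z)* → 9 states
  x·x·((z·y·z)*·z)* → 11 states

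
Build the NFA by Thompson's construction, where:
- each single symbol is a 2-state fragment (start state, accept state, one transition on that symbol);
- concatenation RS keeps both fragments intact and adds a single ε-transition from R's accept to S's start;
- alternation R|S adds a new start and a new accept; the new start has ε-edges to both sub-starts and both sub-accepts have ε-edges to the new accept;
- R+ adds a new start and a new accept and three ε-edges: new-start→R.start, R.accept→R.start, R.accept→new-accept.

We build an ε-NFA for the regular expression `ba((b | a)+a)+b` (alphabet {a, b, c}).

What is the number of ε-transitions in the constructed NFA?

14

Building bottom-up:
Each of the 6 symbol leaves contributes 0 ε-transitions.
  b | a : 4 ε-transitions
  (b | a)+ : 7 ε-transitions
  (b | a)+a : 8 ε-transitions
  ((b | a)+a)+ : 11 ε-transitions
  ba((b | a)+a)+b : 14 ε-transitions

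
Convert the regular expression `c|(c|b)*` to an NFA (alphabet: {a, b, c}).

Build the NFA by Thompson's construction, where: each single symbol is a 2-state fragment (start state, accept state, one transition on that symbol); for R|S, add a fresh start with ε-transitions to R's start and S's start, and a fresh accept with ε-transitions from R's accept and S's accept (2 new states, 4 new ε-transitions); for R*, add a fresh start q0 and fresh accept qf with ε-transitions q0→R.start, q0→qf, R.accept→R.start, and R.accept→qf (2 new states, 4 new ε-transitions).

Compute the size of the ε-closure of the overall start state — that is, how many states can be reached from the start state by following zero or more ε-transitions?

8

Compute the ε-closure size of each fragment's start state recursively; a symbol fragment's start has no outgoing ε-edge, so its closure is just itself (size 1).
  c|b : C = 1 + 1 + 1 = 3 (the new accept is not ε-reachable since no branch accepts ε)
  (c|b)* : new start has ε-edges to the inner start and to the new accept, so C = 2 + 3 = 5
  c|(c|b)* : new start ε-reaches every alternative's start; at least one alternative accepts ε, so the union's new accept is reached too: C = 1 + 1 + 5 + 1 = 8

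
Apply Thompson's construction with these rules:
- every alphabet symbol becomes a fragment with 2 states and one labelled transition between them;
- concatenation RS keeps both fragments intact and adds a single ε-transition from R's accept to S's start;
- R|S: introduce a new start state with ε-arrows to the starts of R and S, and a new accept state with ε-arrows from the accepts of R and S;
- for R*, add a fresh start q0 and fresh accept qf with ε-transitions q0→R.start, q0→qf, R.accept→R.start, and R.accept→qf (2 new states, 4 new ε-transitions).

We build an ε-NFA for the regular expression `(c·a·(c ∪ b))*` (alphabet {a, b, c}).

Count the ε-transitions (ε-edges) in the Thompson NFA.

10

Recursing over subexpressions:
Each of the 4 symbol leaves contributes 0 ε-transitions.
  c ∪ b : 4 ε-transitions
  c·a·(c ∪ b) : 6 ε-transitions
  (c·a·(c ∪ b))* : 10 ε-transitions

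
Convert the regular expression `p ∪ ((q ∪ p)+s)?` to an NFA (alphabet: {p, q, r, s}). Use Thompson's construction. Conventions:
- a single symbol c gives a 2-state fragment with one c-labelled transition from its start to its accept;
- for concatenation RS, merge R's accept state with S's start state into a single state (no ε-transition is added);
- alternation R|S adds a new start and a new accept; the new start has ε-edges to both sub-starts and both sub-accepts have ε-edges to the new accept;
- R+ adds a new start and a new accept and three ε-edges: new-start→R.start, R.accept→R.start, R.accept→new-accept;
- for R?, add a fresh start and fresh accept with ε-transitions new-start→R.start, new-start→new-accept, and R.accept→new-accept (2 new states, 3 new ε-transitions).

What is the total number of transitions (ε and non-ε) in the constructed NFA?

18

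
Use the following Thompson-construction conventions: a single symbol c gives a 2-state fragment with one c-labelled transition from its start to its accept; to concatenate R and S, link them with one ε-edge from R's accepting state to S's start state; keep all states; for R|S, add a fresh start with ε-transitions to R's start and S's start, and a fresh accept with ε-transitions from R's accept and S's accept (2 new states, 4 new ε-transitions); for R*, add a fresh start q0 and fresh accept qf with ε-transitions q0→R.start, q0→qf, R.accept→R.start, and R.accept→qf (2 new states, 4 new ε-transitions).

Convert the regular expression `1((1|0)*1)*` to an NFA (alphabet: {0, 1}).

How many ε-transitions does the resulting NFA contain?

By structural recursion:
Each of the 4 symbol leaves contributes 0 ε-transitions.
  1|0 = 4 ε-transitions
  (1|0)* = 8 ε-transitions
  (1|0)*1 = 9 ε-transitions
  ((1|0)*1)* = 13 ε-transitions
  1((1|0)*1)* = 14 ε-transitions

14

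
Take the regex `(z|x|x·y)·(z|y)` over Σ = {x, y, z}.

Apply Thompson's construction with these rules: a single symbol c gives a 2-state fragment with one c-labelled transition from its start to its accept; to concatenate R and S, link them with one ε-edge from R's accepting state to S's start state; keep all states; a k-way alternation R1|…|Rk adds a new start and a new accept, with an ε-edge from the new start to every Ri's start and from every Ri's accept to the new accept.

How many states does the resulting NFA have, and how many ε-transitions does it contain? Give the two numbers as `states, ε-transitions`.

16, 12

By structural recursion:
Each of the 6 symbol leaves contributes 2 states and 0 ε-transitions.
  x·y → 4 states, 1 ε-transition
  z|x|x·y → 10 states, 7 ε-transitions
  z|y → 6 states, 4 ε-transitions
  (z|x|x·y)·(z|y) → 16 states, 12 ε-transitions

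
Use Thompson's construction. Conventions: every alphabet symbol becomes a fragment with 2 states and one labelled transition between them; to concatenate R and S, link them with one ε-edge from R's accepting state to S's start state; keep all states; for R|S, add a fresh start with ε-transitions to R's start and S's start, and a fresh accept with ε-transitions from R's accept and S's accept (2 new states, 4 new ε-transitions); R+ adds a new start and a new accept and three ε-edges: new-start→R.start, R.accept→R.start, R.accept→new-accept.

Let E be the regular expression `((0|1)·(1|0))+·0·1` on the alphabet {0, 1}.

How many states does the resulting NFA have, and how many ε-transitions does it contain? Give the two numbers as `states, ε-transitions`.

18, 14

Recursing over subexpressions:
Each of the 6 symbol leaves contributes 2 states and 0 ε-transitions.
  0|1 → 6 states, 4 ε-transitions
  1|0 → 6 states, 4 ε-transitions
  (0|1)·(1|0) → 12 states, 9 ε-transitions
  ((0|1)·(1|0))+ → 14 states, 12 ε-transitions
  ((0|1)·(1|0))+·0·1 → 18 states, 14 ε-transitions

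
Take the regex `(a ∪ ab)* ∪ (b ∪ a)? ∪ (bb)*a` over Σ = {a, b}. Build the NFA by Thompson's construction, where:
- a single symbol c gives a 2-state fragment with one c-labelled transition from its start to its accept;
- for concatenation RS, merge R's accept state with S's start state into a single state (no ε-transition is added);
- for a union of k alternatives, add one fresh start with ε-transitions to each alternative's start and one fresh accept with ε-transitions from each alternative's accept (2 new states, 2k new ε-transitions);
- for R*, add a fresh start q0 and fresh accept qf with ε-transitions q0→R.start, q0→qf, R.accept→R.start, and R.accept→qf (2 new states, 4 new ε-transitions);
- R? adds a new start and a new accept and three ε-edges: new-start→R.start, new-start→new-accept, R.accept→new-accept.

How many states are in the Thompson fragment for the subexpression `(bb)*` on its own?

5

Fragment for `(bb)*`:
Each of the 2 symbol leaves contributes a 2-state fragment.
  bb : 3 states
  (bb)* : 5 states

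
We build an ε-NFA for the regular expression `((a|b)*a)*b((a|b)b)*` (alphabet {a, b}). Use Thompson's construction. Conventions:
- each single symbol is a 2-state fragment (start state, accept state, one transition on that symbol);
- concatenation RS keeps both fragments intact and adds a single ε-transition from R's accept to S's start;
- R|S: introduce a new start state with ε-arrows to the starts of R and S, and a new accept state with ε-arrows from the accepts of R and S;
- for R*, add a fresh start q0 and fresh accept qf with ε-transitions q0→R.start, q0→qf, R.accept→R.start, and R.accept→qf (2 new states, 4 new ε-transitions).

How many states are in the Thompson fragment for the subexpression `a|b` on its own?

Fragment for `a|b`:
Each of the 2 symbol leaves contributes a 2-state fragment.
  a|b → 6 states

6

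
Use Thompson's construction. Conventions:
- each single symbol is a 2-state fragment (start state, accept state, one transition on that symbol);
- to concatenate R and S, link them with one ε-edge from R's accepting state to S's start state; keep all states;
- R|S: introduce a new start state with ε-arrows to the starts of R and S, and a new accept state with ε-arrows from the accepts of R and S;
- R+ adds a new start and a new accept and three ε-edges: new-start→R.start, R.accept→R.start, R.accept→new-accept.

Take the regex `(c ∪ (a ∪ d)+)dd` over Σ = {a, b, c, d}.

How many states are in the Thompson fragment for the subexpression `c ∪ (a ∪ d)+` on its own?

12

Fragment for `c ∪ (a ∪ d)+`:
Each of the 3 symbol leaves contributes a 2-state fragment.
  a ∪ d : 6 states
  (a ∪ d)+ : 8 states
  c ∪ (a ∪ d)+ : 12 states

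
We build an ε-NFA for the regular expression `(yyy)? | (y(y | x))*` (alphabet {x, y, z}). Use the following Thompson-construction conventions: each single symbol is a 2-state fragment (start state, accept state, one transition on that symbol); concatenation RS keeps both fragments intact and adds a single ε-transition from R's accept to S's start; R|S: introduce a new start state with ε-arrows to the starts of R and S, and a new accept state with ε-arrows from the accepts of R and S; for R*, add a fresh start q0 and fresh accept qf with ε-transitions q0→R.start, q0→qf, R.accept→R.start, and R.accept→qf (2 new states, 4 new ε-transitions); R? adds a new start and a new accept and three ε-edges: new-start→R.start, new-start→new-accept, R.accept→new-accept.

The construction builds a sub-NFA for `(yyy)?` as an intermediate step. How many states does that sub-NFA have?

8

Fragment for `(yyy)?`:
Each of the 3 symbol leaves contributes a 2-state fragment.
  yyy = 6 states
  (yyy)? = 8 states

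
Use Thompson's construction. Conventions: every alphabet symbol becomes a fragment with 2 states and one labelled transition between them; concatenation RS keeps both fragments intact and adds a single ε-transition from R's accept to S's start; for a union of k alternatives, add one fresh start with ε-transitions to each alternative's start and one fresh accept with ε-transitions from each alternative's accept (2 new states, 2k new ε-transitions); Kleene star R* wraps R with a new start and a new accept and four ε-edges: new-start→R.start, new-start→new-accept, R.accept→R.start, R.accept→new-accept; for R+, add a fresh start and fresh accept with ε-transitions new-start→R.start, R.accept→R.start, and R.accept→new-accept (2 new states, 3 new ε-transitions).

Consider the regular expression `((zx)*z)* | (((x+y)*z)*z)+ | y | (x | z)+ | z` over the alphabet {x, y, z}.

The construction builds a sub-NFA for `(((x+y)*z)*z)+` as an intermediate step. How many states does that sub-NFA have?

Fragment for `(((x+y)*z)*z)+`:
Each of the 4 symbol leaves contributes a 2-state fragment.
  x+ = 4 states
  x+y = 6 states
  (x+y)* = 8 states
  (x+y)*z = 10 states
  ((x+y)*z)* = 12 states
  ((x+y)*z)*z = 14 states
  (((x+y)*z)*z)+ = 16 states

16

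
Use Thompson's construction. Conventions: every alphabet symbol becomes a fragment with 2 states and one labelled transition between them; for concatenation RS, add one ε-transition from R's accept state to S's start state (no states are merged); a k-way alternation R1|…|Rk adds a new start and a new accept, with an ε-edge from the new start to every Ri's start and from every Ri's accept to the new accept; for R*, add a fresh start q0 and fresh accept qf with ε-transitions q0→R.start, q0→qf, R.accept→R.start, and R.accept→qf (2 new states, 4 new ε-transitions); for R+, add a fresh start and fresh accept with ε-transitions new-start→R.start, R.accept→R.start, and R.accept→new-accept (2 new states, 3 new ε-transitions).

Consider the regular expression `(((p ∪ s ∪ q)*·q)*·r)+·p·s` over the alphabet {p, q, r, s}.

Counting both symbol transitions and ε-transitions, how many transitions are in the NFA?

Recursing over subexpressions:
Each of the 7 symbol leaves contributes 1 transition (1 symbol, 0 ε).
  p ∪ s ∪ q — 9 transitions (3 symbol, 6 ε)
  (p ∪ s ∪ q)* — 13 transitions (3 symbol, 10 ε)
  (p ∪ s ∪ q)*·q — 15 transitions (4 symbol, 11 ε)
  ((p ∪ s ∪ q)*·q)* — 19 transitions (4 symbol, 15 ε)
  ((p ∪ s ∪ q)*·q)*·r — 21 transitions (5 symbol, 16 ε)
  (((p ∪ s ∪ q)*·q)*·r)+ — 24 transitions (5 symbol, 19 ε)
  (((p ∪ s ∪ q)*·q)*·r)+·p·s — 28 transitions (7 symbol, 21 ε)

28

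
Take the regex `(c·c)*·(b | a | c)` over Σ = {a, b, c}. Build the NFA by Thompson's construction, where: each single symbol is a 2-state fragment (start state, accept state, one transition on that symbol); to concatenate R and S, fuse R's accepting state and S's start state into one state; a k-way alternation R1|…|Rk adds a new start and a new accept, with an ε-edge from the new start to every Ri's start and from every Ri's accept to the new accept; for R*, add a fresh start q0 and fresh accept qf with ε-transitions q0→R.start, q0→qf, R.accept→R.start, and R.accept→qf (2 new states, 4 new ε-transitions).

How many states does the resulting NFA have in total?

12

By structural recursion:
Each of the 5 symbol leaves contributes a 2-state fragment.
  c·c — 3 states
  (c·c)* — 5 states
  b | a | c — 8 states
  (c·c)*·(b | a | c) — 12 states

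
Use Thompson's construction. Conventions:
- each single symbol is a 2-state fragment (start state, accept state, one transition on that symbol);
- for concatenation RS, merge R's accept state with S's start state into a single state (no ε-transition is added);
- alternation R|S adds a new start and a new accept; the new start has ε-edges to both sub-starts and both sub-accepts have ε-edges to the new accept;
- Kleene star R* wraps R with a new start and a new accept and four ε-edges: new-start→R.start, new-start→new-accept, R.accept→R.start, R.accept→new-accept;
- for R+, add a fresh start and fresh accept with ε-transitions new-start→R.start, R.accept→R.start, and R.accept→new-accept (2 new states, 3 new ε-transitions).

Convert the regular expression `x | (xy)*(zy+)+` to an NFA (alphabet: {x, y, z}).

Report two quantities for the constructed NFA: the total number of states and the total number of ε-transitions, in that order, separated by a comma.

15, 14

By structural recursion:
Each of the 5 symbol leaves contributes 2 states and 0 ε-transitions.
  xy : 3 states, 0 ε-transitions
  (xy)* : 5 states, 4 ε-transitions
  y+ : 4 states, 3 ε-transitions
  zy+ : 5 states, 3 ε-transitions
  (zy+)+ : 7 states, 6 ε-transitions
  (xy)*(zy+)+ : 11 states, 10 ε-transitions
  x | (xy)*(zy+)+ : 15 states, 14 ε-transitions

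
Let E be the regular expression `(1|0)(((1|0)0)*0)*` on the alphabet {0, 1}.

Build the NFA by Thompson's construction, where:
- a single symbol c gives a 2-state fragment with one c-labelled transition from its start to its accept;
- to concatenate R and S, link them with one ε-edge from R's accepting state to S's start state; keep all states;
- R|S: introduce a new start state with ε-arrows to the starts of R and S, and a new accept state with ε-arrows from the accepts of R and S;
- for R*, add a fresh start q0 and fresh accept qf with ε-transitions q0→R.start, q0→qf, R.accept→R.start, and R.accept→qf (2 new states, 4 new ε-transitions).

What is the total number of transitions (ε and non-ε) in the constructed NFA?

25

By structural recursion:
Each of the 6 symbol leaves contributes 1 transition (1 symbol, 0 ε).
  1|0 : 6 transitions (2 symbol, 4 ε)
  1|0 : 6 transitions (2 symbol, 4 ε)
  (1|0)0 : 8 transitions (3 symbol, 5 ε)
  ((1|0)0)* : 12 transitions (3 symbol, 9 ε)
  ((1|0)0)*0 : 14 transitions (4 symbol, 10 ε)
  (((1|0)0)*0)* : 18 transitions (4 symbol, 14 ε)
  (1|0)(((1|0)0)*0)* : 25 transitions (6 symbol, 19 ε)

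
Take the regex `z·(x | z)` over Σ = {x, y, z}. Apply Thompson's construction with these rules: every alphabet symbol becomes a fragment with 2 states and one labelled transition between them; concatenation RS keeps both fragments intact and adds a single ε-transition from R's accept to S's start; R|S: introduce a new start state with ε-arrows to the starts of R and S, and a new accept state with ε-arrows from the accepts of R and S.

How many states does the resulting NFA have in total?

By structural recursion:
Each of the 3 symbol leaves contributes a 2-state fragment.
  x | z → 6 states
  z·(x | z) → 8 states

8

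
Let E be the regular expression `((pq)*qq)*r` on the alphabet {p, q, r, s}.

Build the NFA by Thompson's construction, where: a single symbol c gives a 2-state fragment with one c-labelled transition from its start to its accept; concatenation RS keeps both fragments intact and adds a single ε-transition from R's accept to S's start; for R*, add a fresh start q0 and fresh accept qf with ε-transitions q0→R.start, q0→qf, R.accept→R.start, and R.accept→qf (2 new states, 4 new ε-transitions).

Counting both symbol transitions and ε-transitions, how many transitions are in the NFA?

17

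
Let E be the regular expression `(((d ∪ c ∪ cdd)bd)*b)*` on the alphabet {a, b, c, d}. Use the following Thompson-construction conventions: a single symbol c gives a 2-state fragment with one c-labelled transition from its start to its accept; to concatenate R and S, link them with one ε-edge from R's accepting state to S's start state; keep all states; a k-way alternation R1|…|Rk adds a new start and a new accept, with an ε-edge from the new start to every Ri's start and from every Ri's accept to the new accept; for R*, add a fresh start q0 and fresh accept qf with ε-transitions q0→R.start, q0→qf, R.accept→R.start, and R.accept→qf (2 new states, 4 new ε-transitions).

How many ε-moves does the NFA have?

19

Building bottom-up:
Each of the 8 symbol leaves contributes 0 ε-transitions.
  cdd = 2 ε-transitions
  d ∪ c ∪ cdd = 8 ε-transitions
  (d ∪ c ∪ cdd)bd = 10 ε-transitions
  ((d ∪ c ∪ cdd)bd)* = 14 ε-transitions
  ((d ∪ c ∪ cdd)bd)*b = 15 ε-transitions
  (((d ∪ c ∪ cdd)bd)*b)* = 19 ε-transitions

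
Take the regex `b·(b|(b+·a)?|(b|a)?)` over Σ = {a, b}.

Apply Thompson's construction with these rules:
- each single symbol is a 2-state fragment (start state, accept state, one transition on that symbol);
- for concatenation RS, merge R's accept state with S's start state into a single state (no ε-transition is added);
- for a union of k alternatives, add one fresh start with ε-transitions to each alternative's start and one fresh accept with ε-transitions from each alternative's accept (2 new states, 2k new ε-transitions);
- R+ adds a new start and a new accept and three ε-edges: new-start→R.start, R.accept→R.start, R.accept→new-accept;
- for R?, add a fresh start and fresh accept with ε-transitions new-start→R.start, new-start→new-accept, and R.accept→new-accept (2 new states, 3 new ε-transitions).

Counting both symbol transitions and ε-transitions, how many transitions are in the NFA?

25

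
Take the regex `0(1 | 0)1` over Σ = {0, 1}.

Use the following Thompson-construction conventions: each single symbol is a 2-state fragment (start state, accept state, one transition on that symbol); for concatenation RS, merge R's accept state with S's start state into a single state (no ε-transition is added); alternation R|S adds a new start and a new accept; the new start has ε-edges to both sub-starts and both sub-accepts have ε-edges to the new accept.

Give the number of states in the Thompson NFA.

8

Bottom-up over the parse tree:
Each of the 4 symbol leaves contributes a 2-state fragment.
  1 | 0 = 6 states
  0(1 | 0)1 = 8 states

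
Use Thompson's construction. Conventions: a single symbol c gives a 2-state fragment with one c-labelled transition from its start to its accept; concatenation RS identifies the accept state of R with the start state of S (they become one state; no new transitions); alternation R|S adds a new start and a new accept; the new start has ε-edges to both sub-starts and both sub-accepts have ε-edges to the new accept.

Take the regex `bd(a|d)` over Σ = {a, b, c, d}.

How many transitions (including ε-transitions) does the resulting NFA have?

Building bottom-up:
Each of the 4 symbol leaves contributes 1 transition (1 symbol, 0 ε).
  a|d : 6 transitions (2 symbol, 4 ε)
  bd(a|d) : 8 transitions (4 symbol, 4 ε)

8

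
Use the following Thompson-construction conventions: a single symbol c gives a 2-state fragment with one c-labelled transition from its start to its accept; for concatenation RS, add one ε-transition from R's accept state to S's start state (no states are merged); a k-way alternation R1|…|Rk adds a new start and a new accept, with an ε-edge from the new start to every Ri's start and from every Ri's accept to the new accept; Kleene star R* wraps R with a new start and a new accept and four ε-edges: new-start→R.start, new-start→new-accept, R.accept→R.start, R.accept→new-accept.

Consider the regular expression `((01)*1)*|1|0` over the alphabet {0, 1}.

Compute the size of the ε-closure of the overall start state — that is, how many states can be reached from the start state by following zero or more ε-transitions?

10

Work bottom-up. For each fragment F, track |ε-closure(F.start)| and whether F's accept lies in that closure (i.e. whether F accepts ε). A single-symbol fragment has closure size 1 and does not accept ε.
  01 — |closure| equals the left operand's closure size = 1 (its accept is not ε-reachable, so the closure stops there)
  (01)* — new start has ε-edges to the inner start and to the new accept, so |closure| = 2 + 1 = 3
  (01)*1 — |closure| = 3 + 1 = 4 (closure spills across the concat boundary because the left factor accepts ε)
  ((01)*1)* — the star's fresh start ε-reaches both the body's start and the fresh accept: |closure| = 2 + 4 = 6
  ((01)*1)*|1|0 — new start ε-reaches every alternative's start; at least one alternative accepts ε, so the union's new accept is reached too: |closure| = 1 + 6 + 1 + 1 + 1 = 10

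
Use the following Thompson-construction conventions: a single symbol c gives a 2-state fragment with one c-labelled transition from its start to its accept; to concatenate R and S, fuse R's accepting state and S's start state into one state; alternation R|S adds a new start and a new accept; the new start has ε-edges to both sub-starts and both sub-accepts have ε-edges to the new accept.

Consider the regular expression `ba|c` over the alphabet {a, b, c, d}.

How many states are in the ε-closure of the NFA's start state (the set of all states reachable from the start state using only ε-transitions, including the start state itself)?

3

Work bottom-up. For each fragment F, track |ε-closure(F.start)| and whether F's accept lies in that closure (i.e. whether F accepts ε). A single-symbol fragment has closure size 1 and does not accept ε.
  ba : |ε-closure| equals the left operand's closure size = 1 (its accept is not ε-reachable, so the closure stops there)
  ba|c : |ε-closure| = 1 + 1 + 1 = 3 (the new accept is not ε-reachable since no branch accepts ε)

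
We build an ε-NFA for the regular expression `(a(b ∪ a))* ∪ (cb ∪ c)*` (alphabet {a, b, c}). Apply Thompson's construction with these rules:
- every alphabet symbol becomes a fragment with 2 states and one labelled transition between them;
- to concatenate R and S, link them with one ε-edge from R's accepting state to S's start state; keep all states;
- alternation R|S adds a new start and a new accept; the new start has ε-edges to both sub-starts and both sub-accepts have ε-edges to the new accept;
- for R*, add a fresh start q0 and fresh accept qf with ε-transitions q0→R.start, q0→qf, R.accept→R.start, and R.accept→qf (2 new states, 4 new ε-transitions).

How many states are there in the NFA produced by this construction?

Recursing over subexpressions:
Each of the 6 symbol leaves contributes a 2-state fragment.
  b ∪ a → 6 states
  a(b ∪ a) → 8 states
  (a(b ∪ a))* → 10 states
  cb → 4 states
  cb ∪ c → 8 states
  (cb ∪ c)* → 10 states
  (a(b ∪ a))* ∪ (cb ∪ c)* → 22 states

22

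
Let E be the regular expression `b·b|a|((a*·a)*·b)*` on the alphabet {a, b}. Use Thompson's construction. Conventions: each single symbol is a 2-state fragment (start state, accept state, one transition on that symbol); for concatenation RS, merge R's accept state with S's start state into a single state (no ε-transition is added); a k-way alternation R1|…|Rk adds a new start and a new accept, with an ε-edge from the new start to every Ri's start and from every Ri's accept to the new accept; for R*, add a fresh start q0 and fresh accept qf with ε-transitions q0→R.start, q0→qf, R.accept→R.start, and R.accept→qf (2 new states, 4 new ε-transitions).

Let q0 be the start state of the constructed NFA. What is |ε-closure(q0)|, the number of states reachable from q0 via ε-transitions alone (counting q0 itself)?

Compute the ε-closure size of each fragment's start state recursively; a symbol fragment's start has no outgoing ε-edge, so its closure is just itself (size 1).
  b·b : |ε-closure| equals the left operand's closure size = 1 (its accept is not ε-reachable, so the closure stops there)
  a* : the star's fresh start ε-reaches both the body's start and the fresh accept: |ε-closure| = 2 + 1 = 3
  a*·a : |ε-closure| = 3 + (1−1) = 3 (closure spills across the concat boundary because the left factor accepts ε)
  (a*·a)* : the star's fresh start ε-reaches both the body's start and the fresh accept: |ε-closure| = 2 + 3 = 5
  (a*·a)*·b : |ε-closure| = 5 + (1−1) = 5 (closure spills across the concat boundary because the left factor accepts ε)
  ((a*·a)*·b)* : the star's fresh start ε-reaches both the body's start and the fresh accept: |ε-closure| = 2 + 5 = 7
  b·b|a|((a*·a)*·b)* : new start ε-reaches every alternative's start; at least one alternative accepts ε, so the union's new accept is reached too: |ε-closure| = 1 + 1 + 1 + 7 + 1 = 11

11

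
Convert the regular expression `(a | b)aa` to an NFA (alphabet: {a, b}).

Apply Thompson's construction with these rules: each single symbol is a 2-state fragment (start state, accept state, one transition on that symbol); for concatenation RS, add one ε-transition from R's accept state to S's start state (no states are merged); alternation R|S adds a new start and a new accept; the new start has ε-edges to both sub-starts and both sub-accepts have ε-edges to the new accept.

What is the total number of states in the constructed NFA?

10

Building bottom-up:
Each of the 4 symbol leaves contributes a 2-state fragment.
  a | b → 6 states
  (a | b)aa → 10 states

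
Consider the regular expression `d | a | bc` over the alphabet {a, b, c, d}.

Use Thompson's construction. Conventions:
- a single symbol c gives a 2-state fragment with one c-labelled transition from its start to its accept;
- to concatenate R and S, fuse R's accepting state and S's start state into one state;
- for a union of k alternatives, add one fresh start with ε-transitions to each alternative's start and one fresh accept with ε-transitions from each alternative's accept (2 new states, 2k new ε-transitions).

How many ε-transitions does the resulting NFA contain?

6

By structural recursion:
Each of the 4 symbol leaves contributes 0 ε-transitions.
  bc : 0 ε-transitions
  d | a | bc : 6 ε-transitions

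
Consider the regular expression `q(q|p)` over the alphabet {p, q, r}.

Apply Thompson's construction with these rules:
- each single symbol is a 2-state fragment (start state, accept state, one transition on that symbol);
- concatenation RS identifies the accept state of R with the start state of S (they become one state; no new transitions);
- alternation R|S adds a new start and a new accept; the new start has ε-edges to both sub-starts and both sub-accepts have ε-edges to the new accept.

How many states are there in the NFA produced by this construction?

Bottom-up over the parse tree:
Each of the 3 symbol leaves contributes a 2-state fragment.
  q|p — 6 states
  q(q|p) — 7 states

7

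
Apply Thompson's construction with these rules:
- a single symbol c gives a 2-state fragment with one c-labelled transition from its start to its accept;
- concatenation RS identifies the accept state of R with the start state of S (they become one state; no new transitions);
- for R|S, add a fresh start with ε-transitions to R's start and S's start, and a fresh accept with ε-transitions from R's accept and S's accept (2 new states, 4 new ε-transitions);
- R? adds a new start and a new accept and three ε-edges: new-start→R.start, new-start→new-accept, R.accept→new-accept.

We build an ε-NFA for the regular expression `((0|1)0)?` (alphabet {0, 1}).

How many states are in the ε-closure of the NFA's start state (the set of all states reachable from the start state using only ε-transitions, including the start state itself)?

5

Compute the ε-closure size of each fragment's start state recursively; a symbol fragment's start has no outgoing ε-edge, so its closure is just itself (size 1).
  0|1 : C = 1 + 1 + 1 = 3 (the new accept is not ε-reachable since no branch accepts ε)
  (0|1)0 : same as the first factor's closure: C = 3
  ((0|1)0)? : C = 1 (new start) + 3 (body) + 1 (new accept, via ε) = 5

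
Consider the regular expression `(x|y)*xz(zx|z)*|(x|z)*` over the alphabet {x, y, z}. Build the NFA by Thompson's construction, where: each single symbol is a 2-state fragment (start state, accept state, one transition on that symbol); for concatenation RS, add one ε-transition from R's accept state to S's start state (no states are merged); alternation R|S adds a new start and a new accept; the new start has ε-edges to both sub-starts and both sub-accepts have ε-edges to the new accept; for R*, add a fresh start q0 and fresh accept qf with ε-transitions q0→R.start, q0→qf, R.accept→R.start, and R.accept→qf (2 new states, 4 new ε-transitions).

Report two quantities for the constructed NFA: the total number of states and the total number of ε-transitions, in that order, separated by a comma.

By structural recursion:
Each of the 9 symbol leaves contributes 2 states and 0 ε-transitions.
  x|y = 6 states, 4 ε-transitions
  (x|y)* = 8 states, 8 ε-transitions
  zx = 4 states, 1 ε-transition
  zx|z = 8 states, 5 ε-transitions
  (zx|z)* = 10 states, 9 ε-transitions
  (x|y)*xz(zx|z)* = 22 states, 20 ε-transitions
  x|z = 6 states, 4 ε-transitions
  (x|z)* = 8 states, 8 ε-transitions
  (x|y)*xz(zx|z)*|(x|z)* = 32 states, 32 ε-transitions

32, 32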